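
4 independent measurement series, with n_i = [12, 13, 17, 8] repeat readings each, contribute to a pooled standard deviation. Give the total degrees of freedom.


nu = sum_i (n_i - 1)
nu = ((12 - 1) + (13 - 1) + (17 - 1) + (8 - 1))
nu = 11 + 12 + 16 + 7
nu = 46

46


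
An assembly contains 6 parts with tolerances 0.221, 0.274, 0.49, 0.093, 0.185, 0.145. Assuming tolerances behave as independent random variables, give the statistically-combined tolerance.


RSS = sqrt(0.221^2 + 0.274^2 + 0.49^2 + 0.093^2 + 0.185^2 + 0.145^2)
= sqrt(0.427916)
= 0.6542

0.6542


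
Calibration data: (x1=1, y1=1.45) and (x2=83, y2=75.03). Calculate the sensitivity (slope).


slope = (y2 - y1) / (x2 - x1)
= (75.03 - 1.45) / (83 - 1)
= 73.5800 / 82
= 0.8973

0.8973


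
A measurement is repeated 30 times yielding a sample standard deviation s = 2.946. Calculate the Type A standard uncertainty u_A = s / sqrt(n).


u_A = s / sqrt(n)
u_A = 2.946 / sqrt(30)
u_A = 2.946 / 5.4772256
u_A = 0.5379

0.5379


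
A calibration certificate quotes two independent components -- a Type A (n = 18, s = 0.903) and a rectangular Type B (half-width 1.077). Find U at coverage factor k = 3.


u_A = s / sqrt(n) = 0.903 / sqrt(18) = 0.21283914
u_B = half_width / sqrt(3) = 1.077 / sqrt(3) = 0.62180624
uc = sqrt(u_A^2 + u_B^2) = sqrt(0.21283914^2 + 0.62180624^2) = 0.65722409
U = k * uc = 3 * 0.65722409
U = 1.9717

1.9717


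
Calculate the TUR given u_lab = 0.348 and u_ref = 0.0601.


TUR = u_lab / u_ref
= 0.348 / 0.0601
= 5.7903

5.7903


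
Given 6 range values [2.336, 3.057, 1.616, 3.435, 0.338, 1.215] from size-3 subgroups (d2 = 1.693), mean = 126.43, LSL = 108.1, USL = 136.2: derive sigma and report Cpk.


R_bar = (2.336 + 3.057 + 1.616 + 3.435 + 0.338 + 1.215) / 6 = 1.9995
sigma = R_bar / d2 = 1.9995 / 1.693 = 1.1810396
Cp = (USL - LSL)/(6*sigma) = (136.2 - 108.1)/(6*1.1810396) = 3.9654
Cpu = (136.2 - 126.43)/(3*1.1810396) = 2.7575
Cpl = (126.43 - 108.1)/(3*1.1810396) = 5.1734
Cpk = min(Cpu, Cpl) = 2.7575

2.7575


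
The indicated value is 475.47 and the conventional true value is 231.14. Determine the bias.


Systematic error = measured - true
= 475.47 - 231.14
= 244.3300

244.3300


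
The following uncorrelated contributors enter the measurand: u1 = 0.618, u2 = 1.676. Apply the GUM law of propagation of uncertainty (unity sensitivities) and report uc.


uc = sqrt(0.618^2 + 1.676^2)
uc = sqrt(3.1909)
uc = 1.7863

1.7863


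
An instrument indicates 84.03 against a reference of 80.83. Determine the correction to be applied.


Correction = standard - reading
= 80.83 - 84.03
= -3.2000

-3.2000


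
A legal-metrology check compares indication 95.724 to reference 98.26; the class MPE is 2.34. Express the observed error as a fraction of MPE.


e = indication - reference = 95.724 - 98.26 = -2.5360
|e| = 2.5360
ratio = |e| / MPE = 2.5360 / 2.34
ratio = 1.0838

1.0838


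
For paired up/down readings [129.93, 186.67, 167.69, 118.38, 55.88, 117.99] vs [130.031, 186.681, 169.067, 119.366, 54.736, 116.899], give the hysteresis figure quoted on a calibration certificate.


|129.93 - 130.031| = 0.1010
|186.67 - 186.681| = 0.0110
|167.69 - 169.067| = 1.3770
|118.38 - 119.366| = 0.9860
|55.88 - 54.736| = 1.1440
|117.99 - 116.899| = 1.0910
hysteresis = max(diffs) = 1.3770

1.3770


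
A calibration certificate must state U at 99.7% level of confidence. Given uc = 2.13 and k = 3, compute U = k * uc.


U = k * uc
U = 3 * 2.13
U = 6.3900

6.3900


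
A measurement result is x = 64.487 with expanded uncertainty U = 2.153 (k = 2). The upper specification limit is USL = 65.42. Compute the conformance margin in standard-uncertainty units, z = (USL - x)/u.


u = U / k = 2.153 / 2 = 1.0765
margin = |USL - x| = |65.42 - 64.487| = 0.933
z = margin / u = 0.933 / 1.0765
z = 0.8667

0.8667


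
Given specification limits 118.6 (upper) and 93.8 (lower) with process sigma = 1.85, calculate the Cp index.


Cp = (USL - LSL) / (6 * sigma)
= (118.6 - 93.8) / (6 * 1.85)
= 24.8000 / 11.1000
= 2.2342

2.2342


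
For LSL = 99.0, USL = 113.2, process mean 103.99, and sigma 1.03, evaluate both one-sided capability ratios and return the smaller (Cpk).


Cpu = (USL - mean) / (3*sigma) = (113.2 - 103.99) / (3*1.03) = 2.9806
Cpl = (mean - LSL) / (3*sigma) = (103.99 - 99.0) / (3*1.03) = 1.6149
Cpk = min(Cpu, Cpl) = 1.6149

1.6149


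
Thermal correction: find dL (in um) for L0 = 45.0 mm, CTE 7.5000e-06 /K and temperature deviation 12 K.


dL = L * alpha * dT
= 45.0 * 7.5000e-06 * 12
= 0.0040500 mm
dL_um = 0.0040500 * 1000 = 4.0500 um

4.0500


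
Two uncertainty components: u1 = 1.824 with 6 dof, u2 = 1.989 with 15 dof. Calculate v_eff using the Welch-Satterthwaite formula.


uc = sqrt(u1^2 + u2^2) = sqrt(1.824^2 + 1.989^2) = 2.6987214
v_eff = uc^4 / (u1^4/v1 + u2^4/v2)
= 2.6987214^4 / (1.824^4/6 + 1.989^4/15)
= 53.043505 / 2.8881878
v_eff = 18.3657

18.3657


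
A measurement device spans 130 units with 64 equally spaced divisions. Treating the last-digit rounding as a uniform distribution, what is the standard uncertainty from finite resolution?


resolution = range / divisions
resolution = 130 / 64 = 2.03125
u_res = resolution / (2*sqrt(3))
u_res = 2.03125 / 3.4641016
u_res = 0.5864

0.5864


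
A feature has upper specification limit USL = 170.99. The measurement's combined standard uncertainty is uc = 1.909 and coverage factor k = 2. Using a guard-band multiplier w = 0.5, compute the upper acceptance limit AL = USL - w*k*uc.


U = k * uc = 2 * 1.909 = 3.818
guard band g = w * U = 0.5 * 3.818 = 1.909
AL = USL - g = 170.99 - 1.909
AL = 169.0810

169.0810


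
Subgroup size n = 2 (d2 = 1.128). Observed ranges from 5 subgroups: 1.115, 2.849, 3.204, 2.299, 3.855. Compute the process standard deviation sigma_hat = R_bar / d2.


R_bar = (1.115 + 2.849 + 3.204 + 2.299 + 3.855) / 5
R_bar = 13.322 / 5 = 2.6644
sigma_hat = R_bar / d2 = 2.6644 / 1.128 = 2.3621

2.3621


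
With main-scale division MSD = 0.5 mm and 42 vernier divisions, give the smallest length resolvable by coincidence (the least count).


LC = MSD / n_div
= 0.5 / 42
= 0.0119

0.0119


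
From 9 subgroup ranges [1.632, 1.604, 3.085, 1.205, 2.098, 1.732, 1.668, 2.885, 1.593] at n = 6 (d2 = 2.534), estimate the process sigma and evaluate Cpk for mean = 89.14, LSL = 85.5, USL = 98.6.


R_bar = (1.632 + 1.604 + 3.085 + 1.205 + 2.098 + 1.732 + 1.668 + 2.885 + 1.593) / 9 = 1.9446667
sigma = R_bar / d2 = 1.9446667 / 2.534 = 0.76742964
Cp = (USL - LSL)/(6*sigma) = (98.6 - 85.5)/(6*0.76742964) = 2.8450
Cpu = (98.6 - 89.14)/(3*0.76742964) = 4.1090
Cpl = (89.14 - 85.5)/(3*0.76742964) = 1.5810
Cpk = min(Cpu, Cpl) = 1.5810

1.5810


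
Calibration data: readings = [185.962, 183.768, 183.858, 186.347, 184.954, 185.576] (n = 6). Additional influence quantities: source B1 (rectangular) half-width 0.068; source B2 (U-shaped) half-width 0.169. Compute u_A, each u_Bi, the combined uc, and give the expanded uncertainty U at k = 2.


mean = (185.962 + 183.768 + 183.858 + 186.347 + 184.954 + 185.576) / 6 = 185.0775
s = sqrt(sum((x - mean)^2)/(n-1)) = 1.0825614
u_A = s / sqrt(n) = 1.0825614 / sqrt(6) = 0.44195384
u_B1 = 0.068 / sqrt(3) = 0.039259818
u_B2 = 0.169 / sqrt(2) = 0.11950105
uc = sqrt(0.44195384^2 + 0.039259818^2 + 0.11950105^2) = 0.4595052
U = k * uc = 2 * 0.4595052
U = 0.9190

0.9190


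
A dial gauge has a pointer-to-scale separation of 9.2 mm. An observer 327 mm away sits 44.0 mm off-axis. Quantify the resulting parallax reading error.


error = h * offset / d
= 9.2 * 44.0 / 327
= 1.2379

1.2379


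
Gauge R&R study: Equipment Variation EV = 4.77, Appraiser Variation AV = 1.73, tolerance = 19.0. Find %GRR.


GRR = sqrt(EV^2 + AV^2) = sqrt(4.77^2 + 1.73^2) = 5.0740319
%GRR = GRR / tol * 100 = 5.0740319 / 19.0 * 100
%GRR = 26.7054

26.7054


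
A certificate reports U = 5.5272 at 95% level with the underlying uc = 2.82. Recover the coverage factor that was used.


k = U / uc
k = 5.5272 / 2.82
k = 1.96

1.96


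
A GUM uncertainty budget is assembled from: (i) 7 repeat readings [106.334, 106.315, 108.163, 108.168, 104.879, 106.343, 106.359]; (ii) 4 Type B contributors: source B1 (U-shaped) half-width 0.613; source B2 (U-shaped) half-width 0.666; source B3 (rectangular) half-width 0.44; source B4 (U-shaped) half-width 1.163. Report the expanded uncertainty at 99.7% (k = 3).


mean = (106.334 + 106.315 + 108.163 + 108.168 + 104.879 + 106.343 + 106.359) / 7 = 106.6515714
s = sqrt(sum((x - mean)^2)/(n-1)) = 1.163395
u_A = s / sqrt(n) = 1.163395 / sqrt(7) = 0.43972198
u_B1 = 0.613 / sqrt(2) = 0.43345646
u_B2 = 0.666 / sqrt(2) = 0.47093312
u_B3 = 0.44 / sqrt(3) = 0.25403412
u_B4 = 1.163 / sqrt(2) = 0.82236519
uc = sqrt(0.43972198^2 + 0.43345646^2 + 0.47093312^2 + 0.25403412^2 + 0.82236519^2) = 1.1592393
U = k * uc = 3 * 1.1592393
U = 3.4777

3.4777


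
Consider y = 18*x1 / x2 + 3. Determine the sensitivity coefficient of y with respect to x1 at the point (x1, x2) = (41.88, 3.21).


y = 18*x1 / x2 + 3
dy/dx1 = 18/x2
Evaluate at x2 = 3.21: c1 = 18 / 3.21
c1 = 5.6075

5.6075


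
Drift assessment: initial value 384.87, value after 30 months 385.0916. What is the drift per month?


rate = (v2 - v1) / months
= (385.0916 - 384.87) / 30
= 0.2216 / 30
= 0.0074

0.0074


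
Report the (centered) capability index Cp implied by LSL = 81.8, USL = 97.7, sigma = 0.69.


Cp = (USL - LSL) / (6 * sigma)
= (97.7 - 81.8) / (6 * 0.69)
= 15.9000 / 4.1400
= 3.8406

3.8406


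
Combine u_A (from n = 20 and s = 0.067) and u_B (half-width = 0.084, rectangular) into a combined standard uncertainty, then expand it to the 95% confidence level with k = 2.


u_A = s / sqrt(n) = 0.067 / sqrt(20) = 0.014981655
u_B = half_width / sqrt(3) = 0.084 / sqrt(3) = 0.048497423
uc = sqrt(u_A^2 + u_B^2) = sqrt(0.014981655^2 + 0.048497423^2) = 0.050758743
U = k * uc = 2 * 0.050758743
U = 0.1015

0.1015


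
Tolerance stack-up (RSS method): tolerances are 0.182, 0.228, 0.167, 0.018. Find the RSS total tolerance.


RSS = sqrt(0.182^2 + 0.228^2 + 0.167^2 + 0.018^2)
= sqrt(0.113321)
= 0.3366

0.3366


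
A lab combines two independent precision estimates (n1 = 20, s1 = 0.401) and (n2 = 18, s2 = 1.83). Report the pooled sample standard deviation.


s_p = sqrt(((n1-1)*s1^2 + (n2-1)*s2^2) / (n1+n2-2))
numerator = (20-1)*0.401^2 + (18-1)*1.83^2 = 3.055219 + 56.9313 = 59.986519
denominator = 20 + 18 - 2 = 36
s_p^2 = 59.986519 / 36 = 1.6662922
s_p = sqrt(1.6662922) = 1.2908

1.2908


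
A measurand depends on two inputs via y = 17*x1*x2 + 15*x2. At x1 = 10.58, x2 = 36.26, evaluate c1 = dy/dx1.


y = 17*x1*x2 + 15*x2
dy/dx1 = 17*x2
Evaluate at x2 = 36.26: c1 = 17 * 36.26
c1 = 616.4200

616.4200


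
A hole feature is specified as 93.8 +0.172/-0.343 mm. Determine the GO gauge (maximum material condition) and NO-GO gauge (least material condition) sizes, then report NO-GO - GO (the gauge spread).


GO = nominal - lower_tol (smallest hole = maximum material condition)
GO = 93.8 - 0.343 = 93.457
NO-GO = nominal + upper_tol (largest hole = least material condition)
NO-GO = 93.8 + 0.172 = 93.972
spread = NO-GO - GO = 93.972 - 93.457 = 0.5150

0.5150


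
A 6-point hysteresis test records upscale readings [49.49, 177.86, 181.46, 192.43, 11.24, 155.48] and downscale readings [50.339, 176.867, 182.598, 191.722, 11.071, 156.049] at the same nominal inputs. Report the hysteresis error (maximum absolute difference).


|49.49 - 50.339| = 0.8490
|177.86 - 176.867| = 0.9930
|181.46 - 182.598| = 1.1380
|192.43 - 191.722| = 0.7080
|11.24 - 11.071| = 0.1690
|155.48 - 156.049| = 0.5690
hysteresis = max(diffs) = 1.1380

1.1380


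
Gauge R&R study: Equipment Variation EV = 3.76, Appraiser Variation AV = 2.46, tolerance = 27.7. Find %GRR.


GRR = sqrt(EV^2 + AV^2) = sqrt(3.76^2 + 2.46^2) = 4.4932394
%GRR = GRR / tol * 100 = 4.4932394 / 27.7 * 100
%GRR = 16.2211

16.2211


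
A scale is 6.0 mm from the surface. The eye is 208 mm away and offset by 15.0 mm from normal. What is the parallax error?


error = h * offset / d
= 6.0 * 15.0 / 208
= 0.4327

0.4327


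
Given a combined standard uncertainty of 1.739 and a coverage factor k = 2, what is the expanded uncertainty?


U = k * uc
U = 2 * 1.739
U = 3.4780

3.4780


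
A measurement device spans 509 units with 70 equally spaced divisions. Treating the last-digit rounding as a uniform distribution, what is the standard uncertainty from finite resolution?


resolution = range / divisions
resolution = 509 / 70 = 7.2714286
u_res = resolution / (2*sqrt(3))
u_res = 7.2714286 / 3.4641016
u_res = 2.0991

2.0991


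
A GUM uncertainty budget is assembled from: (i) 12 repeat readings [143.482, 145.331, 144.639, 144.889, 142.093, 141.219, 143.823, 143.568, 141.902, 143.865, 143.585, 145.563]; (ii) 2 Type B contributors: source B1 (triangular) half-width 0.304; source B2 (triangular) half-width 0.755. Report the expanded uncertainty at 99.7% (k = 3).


mean = (143.482 + 145.331 + 144.639 + 144.889 + 142.093 + 141.219 + 143.823 + 143.568 + 141.902 + 143.865 + 143.585 + 145.563) / 12 = 143.66325
s = sqrt(sum((x - mean)^2)/(n-1)) = 1.3651942
u_A = s / sqrt(n) = 1.3651942 / sqrt(12) = 0.39409762
u_B1 = 0.304 / sqrt(6) = 0.12410748
u_B2 = 0.755 / sqrt(6) = 0.30822746
uc = sqrt(0.39409762^2 + 0.12410748^2 + 0.30822746^2) = 0.51548013
U = k * uc = 3 * 0.51548013
U = 1.5464

1.5464


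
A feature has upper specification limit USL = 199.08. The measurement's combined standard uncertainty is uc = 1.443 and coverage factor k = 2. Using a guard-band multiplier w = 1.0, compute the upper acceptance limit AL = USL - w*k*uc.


U = k * uc = 2 * 1.443 = 2.886
guard band g = w * U = 1.0 * 2.886 = 2.886
AL = USL - g = 199.08 - 2.886
AL = 196.1940

196.1940


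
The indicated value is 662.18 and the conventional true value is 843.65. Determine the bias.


Systematic error = measured - true
= 662.18 - 843.65
= -181.4700

-181.4700


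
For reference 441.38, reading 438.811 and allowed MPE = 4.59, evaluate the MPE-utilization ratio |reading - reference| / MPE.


e = indication - reference = 438.811 - 441.38 = -2.5690
|e| = 2.5690
ratio = |e| / MPE = 2.5690 / 4.59
ratio = 0.5597

0.5597


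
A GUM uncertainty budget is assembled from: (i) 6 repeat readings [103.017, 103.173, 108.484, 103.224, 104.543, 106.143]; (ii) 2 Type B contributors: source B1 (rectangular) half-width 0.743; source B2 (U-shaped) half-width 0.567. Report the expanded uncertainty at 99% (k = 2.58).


mean = (103.017 + 103.173 + 108.484 + 103.224 + 104.543 + 106.143) / 6 = 104.764
s = sqrt(sum((x - mean)^2)/(n-1)) = 2.1791637
u_A = s / sqrt(n) = 2.1791637 / sqrt(6) = 0.88963986
u_B1 = 0.743 / sqrt(3) = 0.42897125
u_B2 = 0.567 / sqrt(2) = 0.40092954
uc = sqrt(0.88963986^2 + 0.42897125^2 + 0.40092954^2) = 1.0659362
U = k * uc = 2.58 * 1.0659362
U = 2.7501

2.7501


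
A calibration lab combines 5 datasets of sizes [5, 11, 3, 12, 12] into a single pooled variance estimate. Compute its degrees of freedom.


nu = sum_i (n_i - 1)
nu = ((5 - 1) + (11 - 1) + (3 - 1) + (12 - 1) + (12 - 1))
nu = 4 + 10 + 2 + 11 + 11
nu = 38

38


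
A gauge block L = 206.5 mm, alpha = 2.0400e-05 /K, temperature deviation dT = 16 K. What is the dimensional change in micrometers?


dL = L * alpha * dT
= 206.5 * 2.0400e-05 * 16
= 0.0674016 mm
dL_um = 0.0674016 * 1000 = 67.4016 um

67.4016


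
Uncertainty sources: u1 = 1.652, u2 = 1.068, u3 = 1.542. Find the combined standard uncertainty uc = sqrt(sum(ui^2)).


uc = sqrt(1.652^2 + 1.068^2 + 1.542^2)
uc = sqrt(6.247492)
uc = 2.4995

2.4995


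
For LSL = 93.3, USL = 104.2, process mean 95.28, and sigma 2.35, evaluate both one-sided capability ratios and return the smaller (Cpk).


Cpu = (USL - mean) / (3*sigma) = (104.2 - 95.28) / (3*2.35) = 1.2652
Cpl = (mean - LSL) / (3*sigma) = (95.28 - 93.3) / (3*2.35) = 0.2809
Cpk = min(Cpu, Cpl) = 0.2809

0.2809


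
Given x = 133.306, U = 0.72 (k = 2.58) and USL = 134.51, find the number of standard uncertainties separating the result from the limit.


u = U / k = 0.72 / 2.58 = 0.27906977
margin = |USL - x| = |134.51 - 133.306| = 1.204
z = margin / u = 1.204 / 0.27906977
z = 4.3143

4.3143


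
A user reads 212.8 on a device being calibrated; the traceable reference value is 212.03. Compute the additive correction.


Correction = standard - reading
= 212.03 - 212.8
= -0.7700

-0.7700


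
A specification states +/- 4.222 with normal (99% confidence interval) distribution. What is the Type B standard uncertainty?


u_B = half_width / 2.576
u_B = 4.222 / 2.576
u_B = 1.6390

1.6390


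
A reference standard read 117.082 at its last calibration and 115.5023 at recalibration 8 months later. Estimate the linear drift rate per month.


rate = (v2 - v1) / months
= (115.5023 - 117.082) / 8
= -1.5797 / 8
= -0.1975

-0.1975


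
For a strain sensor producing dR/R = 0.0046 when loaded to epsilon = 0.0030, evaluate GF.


GF = (dR/R) / epsilon
= 0.0046 / 0.0030
= 1.5333

1.5333


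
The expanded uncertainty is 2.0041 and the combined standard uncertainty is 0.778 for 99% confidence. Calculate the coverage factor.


k = U / uc
k = 2.0041 / 0.778
k = 2.576

2.576


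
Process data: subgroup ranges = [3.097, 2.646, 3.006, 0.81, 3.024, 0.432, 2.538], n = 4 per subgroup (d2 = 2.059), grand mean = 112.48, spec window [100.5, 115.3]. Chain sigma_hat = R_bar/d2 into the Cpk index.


R_bar = (3.097 + 2.646 + 3.006 + 0.81 + 3.024 + 0.432 + 2.538) / 7 = 2.2218571
sigma = R_bar / d2 = 2.2218571 / 2.059 = 1.0790952
Cp = (USL - LSL)/(6*sigma) = (115.3 - 100.5)/(6*1.0790952) = 2.2859
Cpu = (115.3 - 112.48)/(3*1.0790952) = 0.8711
Cpl = (112.48 - 100.5)/(3*1.0790952) = 3.7006
Cpk = min(Cpu, Cpl) = 0.8711

0.8711


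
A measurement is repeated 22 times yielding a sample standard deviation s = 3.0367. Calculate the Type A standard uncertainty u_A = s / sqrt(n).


u_A = s / sqrt(n)
u_A = 3.0367 / sqrt(22)
u_A = 3.0367 / 4.6904158
u_A = 0.6474

0.6474


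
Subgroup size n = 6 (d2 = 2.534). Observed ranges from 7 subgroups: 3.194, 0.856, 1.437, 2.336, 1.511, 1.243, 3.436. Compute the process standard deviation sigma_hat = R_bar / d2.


R_bar = (3.194 + 0.856 + 1.437 + 2.336 + 1.511 + 1.243 + 3.436) / 7
R_bar = 14.013 / 7 = 2.0018571
sigma_hat = R_bar / d2 = 2.0018571 / 2.534 = 0.7900

0.7900


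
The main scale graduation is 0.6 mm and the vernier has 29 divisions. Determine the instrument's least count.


LC = MSD / n_div
= 0.6 / 29
= 0.0207

0.0207


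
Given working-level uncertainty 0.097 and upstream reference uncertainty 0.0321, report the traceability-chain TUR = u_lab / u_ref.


TUR = u_lab / u_ref
= 0.097 / 0.0321
= 3.0218

3.0218


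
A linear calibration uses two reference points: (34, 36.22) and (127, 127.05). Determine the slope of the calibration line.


slope = (y2 - y1) / (x2 - x1)
= (127.05 - 36.22) / (127 - 34)
= 90.8300 / 93
= 0.9767

0.9767


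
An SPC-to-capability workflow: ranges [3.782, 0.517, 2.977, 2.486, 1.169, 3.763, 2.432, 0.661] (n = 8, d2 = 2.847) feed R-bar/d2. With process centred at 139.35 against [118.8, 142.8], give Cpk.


R_bar = (3.782 + 0.517 + 2.977 + 2.486 + 1.169 + 3.763 + 2.432 + 0.661) / 8 = 2.223375
sigma = R_bar / d2 = 2.223375 / 2.847 = 0.78095364
Cp = (USL - LSL)/(6*sigma) = (142.8 - 118.8)/(6*0.78095364) = 5.1219
Cpu = (142.8 - 139.35)/(3*0.78095364) = 1.4726
Cpl = (139.35 - 118.8)/(3*0.78095364) = 8.7713
Cpk = min(Cpu, Cpl) = 1.4726

1.4726


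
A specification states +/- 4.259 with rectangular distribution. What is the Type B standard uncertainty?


u_B = half_width / sqrt(3)
u_B = 4.259 / 1.7320508
u_B = 2.4589

2.4589


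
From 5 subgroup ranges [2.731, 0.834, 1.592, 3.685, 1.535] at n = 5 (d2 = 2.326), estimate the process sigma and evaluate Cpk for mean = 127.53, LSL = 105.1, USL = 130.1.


R_bar = (2.731 + 0.834 + 1.592 + 3.685 + 1.535) / 5 = 2.0754
sigma = R_bar / d2 = 2.0754 / 2.326 = 0.89226139
Cp = (USL - LSL)/(6*sigma) = (130.1 - 105.1)/(6*0.89226139) = 4.6698
Cpu = (130.1 - 127.53)/(3*0.89226139) = 0.9601
Cpl = (127.53 - 105.1)/(3*0.89226139) = 8.3795
Cpk = min(Cpu, Cpl) = 0.9601

0.9601


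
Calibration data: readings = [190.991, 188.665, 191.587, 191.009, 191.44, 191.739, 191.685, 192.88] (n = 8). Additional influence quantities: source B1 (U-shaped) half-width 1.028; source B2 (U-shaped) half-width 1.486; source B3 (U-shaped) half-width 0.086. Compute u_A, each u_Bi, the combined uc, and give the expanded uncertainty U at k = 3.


mean = (190.991 + 188.665 + 191.587 + 191.009 + 191.44 + 191.739 + 191.685 + 192.88) / 8 = 191.2495
s = sqrt(sum((x - mean)^2)/(n-1)) = 1.1977539
u_A = s / sqrt(n) = 1.1977539 / sqrt(8) = 0.42346995
u_B1 = 1.028 / sqrt(2) = 0.72690577
u_B2 = 1.486 / sqrt(2) = 1.0507607
u_B3 = 0.086 / sqrt(2) = 0.060811183
uc = sqrt(0.42346995^2 + 0.72690577^2 + 1.0507607^2 + 0.060811183^2) = 1.3474104
U = k * uc = 3 * 1.3474104
U = 4.0422

4.0422


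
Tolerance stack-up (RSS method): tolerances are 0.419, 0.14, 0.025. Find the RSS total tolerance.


RSS = sqrt(0.419^2 + 0.14^2 + 0.025^2)
= sqrt(0.195786)
= 0.4425

0.4425


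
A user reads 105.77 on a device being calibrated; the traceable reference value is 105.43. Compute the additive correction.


Correction = standard - reading
= 105.43 - 105.77
= -0.3400

-0.3400


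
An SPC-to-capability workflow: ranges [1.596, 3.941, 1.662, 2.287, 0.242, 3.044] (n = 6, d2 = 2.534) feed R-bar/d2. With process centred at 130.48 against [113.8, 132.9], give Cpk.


R_bar = (1.596 + 3.941 + 1.662 + 2.287 + 0.242 + 3.044) / 6 = 2.1286667
sigma = R_bar / d2 = 2.1286667 / 2.534 = 0.84004211
Cp = (USL - LSL)/(6*sigma) = (132.9 - 113.8)/(6*0.84004211) = 3.7895
Cpu = (132.9 - 130.48)/(3*0.84004211) = 0.9603
Cpl = (130.48 - 113.8)/(3*0.84004211) = 6.6187
Cpk = min(Cpu, Cpl) = 0.9603

0.9603


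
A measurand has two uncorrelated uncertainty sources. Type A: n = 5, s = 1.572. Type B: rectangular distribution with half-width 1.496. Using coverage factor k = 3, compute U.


u_A = s / sqrt(n) = 1.572 / sqrt(5) = 0.70301977
u_B = half_width / sqrt(3) = 1.496 / sqrt(3) = 0.863716
uc = sqrt(u_A^2 + u_B^2) = sqrt(0.70301977^2 + 0.863716^2) = 1.1136616
U = k * uc = 3 * 1.1136616
U = 3.3410

3.3410


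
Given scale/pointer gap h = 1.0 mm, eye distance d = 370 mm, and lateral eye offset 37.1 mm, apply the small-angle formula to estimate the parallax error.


error = h * offset / d
= 1.0 * 37.1 / 370
= 0.1003

0.1003


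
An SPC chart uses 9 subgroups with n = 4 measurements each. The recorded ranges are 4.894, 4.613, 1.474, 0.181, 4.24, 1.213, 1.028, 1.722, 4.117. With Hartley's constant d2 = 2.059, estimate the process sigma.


R_bar = (4.894 + 4.613 + 1.474 + 0.181 + 4.24 + 1.213 + 1.028 + 1.722 + 4.117) / 9
R_bar = 23.482 / 9 = 2.6091111
sigma_hat = R_bar / d2 = 2.6091111 / 2.059 = 1.2672

1.2672


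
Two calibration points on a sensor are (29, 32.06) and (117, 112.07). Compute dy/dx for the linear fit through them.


slope = (y2 - y1) / (x2 - x1)
= (112.07 - 32.06) / (117 - 29)
= 80.0100 / 88
= 0.9092

0.9092


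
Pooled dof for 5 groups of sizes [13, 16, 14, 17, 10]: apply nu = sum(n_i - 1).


nu = sum_i (n_i - 1)
nu = ((13 - 1) + (16 - 1) + (14 - 1) + (17 - 1) + (10 - 1))
nu = 12 + 15 + 13 + 16 + 9
nu = 65

65


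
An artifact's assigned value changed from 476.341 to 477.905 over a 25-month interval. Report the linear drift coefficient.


rate = (v2 - v1) / months
= (477.905 - 476.341) / 25
= 1.5640 / 25
= 0.0626

0.0626


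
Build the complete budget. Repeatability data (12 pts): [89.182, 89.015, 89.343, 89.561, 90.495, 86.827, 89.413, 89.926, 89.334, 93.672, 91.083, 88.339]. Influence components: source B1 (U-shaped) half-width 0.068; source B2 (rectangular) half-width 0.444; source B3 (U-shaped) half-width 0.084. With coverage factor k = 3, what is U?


mean = (89.182 + 89.015 + 89.343 + 89.561 + 90.495 + 86.827 + 89.413 + 89.926 + 89.334 + 93.672 + 91.083 + 88.339) / 12 = 89.6825
s = sqrt(sum((x - mean)^2)/(n-1)) = 1.6397337
u_A = s / sqrt(n) = 1.6397337 / sqrt(12) = 0.47335035
u_B1 = 0.068 / sqrt(2) = 0.048083261
u_B2 = 0.444 / sqrt(3) = 0.25634352
u_B3 = 0.084 / sqrt(2) = 0.05939697
uc = sqrt(0.47335035^2 + 0.048083261^2 + 0.25634352^2 + 0.05939697^2) = 0.54370263
U = k * uc = 3 * 0.54370263
U = 1.6311

1.6311


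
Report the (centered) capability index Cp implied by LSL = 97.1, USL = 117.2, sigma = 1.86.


Cp = (USL - LSL) / (6 * sigma)
= (117.2 - 97.1) / (6 * 1.86)
= 20.1000 / 11.1600
= 1.8011

1.8011


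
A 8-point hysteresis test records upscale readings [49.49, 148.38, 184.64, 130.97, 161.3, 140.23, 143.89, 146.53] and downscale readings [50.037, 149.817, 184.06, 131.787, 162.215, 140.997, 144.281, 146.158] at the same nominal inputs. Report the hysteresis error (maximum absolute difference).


|49.49 - 50.037| = 0.5470
|148.38 - 149.817| = 1.4370
|184.64 - 184.06| = 0.5800
|130.97 - 131.787| = 0.8170
|161.3 - 162.215| = 0.9150
|140.23 - 140.997| = 0.7670
|143.89 - 144.281| = 0.3910
|146.53 - 146.158| = 0.3720
hysteresis = max(diffs) = 1.4370

1.4370


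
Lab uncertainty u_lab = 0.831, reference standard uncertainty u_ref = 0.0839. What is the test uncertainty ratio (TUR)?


TUR = u_lab / u_ref
= 0.831 / 0.0839
= 9.9046

9.9046


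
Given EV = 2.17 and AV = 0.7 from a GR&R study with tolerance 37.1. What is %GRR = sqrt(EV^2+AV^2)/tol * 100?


GRR = sqrt(EV^2 + AV^2) = sqrt(2.17^2 + 0.7^2) = 2.2801096
%GRR = GRR / tol * 100 = 2.2801096 / 37.1 * 100
%GRR = 6.1458

6.1458


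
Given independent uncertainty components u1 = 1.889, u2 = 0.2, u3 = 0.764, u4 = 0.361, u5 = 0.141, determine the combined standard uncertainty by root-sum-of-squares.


uc = sqrt(1.889^2 + 0.2^2 + 0.764^2 + 0.361^2 + 0.141^2)
uc = sqrt(4.342219)
uc = 2.0838

2.0838


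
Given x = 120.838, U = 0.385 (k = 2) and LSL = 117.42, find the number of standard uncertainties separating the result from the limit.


u = U / k = 0.385 / 2 = 0.1925
margin = |LSL - x| = |117.42 - 120.838| = 3.418
z = margin / u = 3.418 / 0.1925
z = 17.7558

17.7558


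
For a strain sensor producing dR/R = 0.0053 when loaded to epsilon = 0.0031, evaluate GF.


GF = (dR/R) / epsilon
= 0.0053 / 0.0031
= 1.7097

1.7097


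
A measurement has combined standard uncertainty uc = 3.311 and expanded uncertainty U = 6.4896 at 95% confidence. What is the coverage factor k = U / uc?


k = U / uc
k = 6.4896 / 3.311
k = 1.96

1.96


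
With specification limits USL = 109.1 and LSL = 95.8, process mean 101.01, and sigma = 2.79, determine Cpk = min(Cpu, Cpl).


Cpu = (USL - mean) / (3*sigma) = (109.1 - 101.01) / (3*2.79) = 0.9665
Cpl = (mean - LSL) / (3*sigma) = (101.01 - 95.8) / (3*2.79) = 0.6225
Cpk = min(Cpu, Cpl) = 0.6225

0.6225


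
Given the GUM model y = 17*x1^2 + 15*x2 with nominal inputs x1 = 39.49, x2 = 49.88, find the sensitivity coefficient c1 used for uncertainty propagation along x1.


y = 17*x1^2 + 15*x2
dy/dx1 = 2*17*x1
Evaluate at x1 = 39.49: c1 = 34 * 39.49
c1 = 1342.6600

1342.6600


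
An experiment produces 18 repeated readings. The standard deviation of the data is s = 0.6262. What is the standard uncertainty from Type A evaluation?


u_A = s / sqrt(n)
u_A = 0.6262 / sqrt(18)
u_A = 0.6262 / 4.2426407
u_A = 0.1476

0.1476


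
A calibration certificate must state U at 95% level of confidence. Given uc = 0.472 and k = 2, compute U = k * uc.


U = k * uc
U = 2 * 0.472
U = 0.9440

0.9440


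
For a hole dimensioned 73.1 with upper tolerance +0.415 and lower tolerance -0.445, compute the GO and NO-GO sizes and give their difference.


GO = nominal - lower_tol (smallest hole = maximum material condition)
GO = 73.1 - 0.445 = 72.655
NO-GO = nominal + upper_tol (largest hole = least material condition)
NO-GO = 73.1 + 0.415 = 73.515
spread = NO-GO - GO = 73.515 - 72.655 = 0.8600

0.8600


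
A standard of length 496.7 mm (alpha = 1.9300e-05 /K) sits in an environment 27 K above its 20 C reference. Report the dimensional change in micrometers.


dL = L * alpha * dT
= 496.7 * 1.9300e-05 * 27
= 0.2588304 mm
dL_um = 0.2588304 * 1000 = 258.8304 um

258.8304


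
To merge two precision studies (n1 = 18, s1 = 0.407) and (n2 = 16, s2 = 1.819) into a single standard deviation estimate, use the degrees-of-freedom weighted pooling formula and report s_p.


s_p = sqrt(((n1-1)*s1^2 + (n2-1)*s2^2) / (n1+n2-2))
numerator = (18-1)*0.407^2 + (16-1)*1.819^2 = 2.816033 + 49.631415 = 52.447448
denominator = 18 + 16 - 2 = 32
s_p^2 = 52.447448 / 32 = 1.6389828
s_p = sqrt(1.6389828) = 1.2802

1.2802


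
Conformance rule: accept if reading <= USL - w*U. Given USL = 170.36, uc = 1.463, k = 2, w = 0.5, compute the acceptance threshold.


U = k * uc = 2 * 1.463 = 2.926
guard band g = w * U = 0.5 * 2.926 = 1.463
AL = USL - g = 170.36 - 1.463
AL = 168.8970

168.8970


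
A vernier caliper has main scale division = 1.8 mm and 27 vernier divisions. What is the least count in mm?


LC = MSD / n_div
= 1.8 / 27
= 0.0667

0.0667


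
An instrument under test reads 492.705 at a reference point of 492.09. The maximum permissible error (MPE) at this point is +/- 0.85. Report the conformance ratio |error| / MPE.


e = indication - reference = 492.705 - 492.09 = 0.6150
|e| = 0.6150
ratio = |e| / MPE = 0.6150 / 0.85
ratio = 0.7235

0.7235


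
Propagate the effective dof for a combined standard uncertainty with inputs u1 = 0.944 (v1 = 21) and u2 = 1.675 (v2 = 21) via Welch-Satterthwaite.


uc = sqrt(u1^2 + u2^2) = sqrt(0.944^2 + 1.675^2) = 1.9226963
v_eff = uc^4 / (u1^4/v1 + u2^4/v2)
= 1.9226963^4 / (0.944^4/21 + 1.675^4/21)
= 13.666042 / 0.41265024
v_eff = 33.1177

33.1177


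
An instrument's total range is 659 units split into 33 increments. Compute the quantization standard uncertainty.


resolution = range / divisions
resolution = 659 / 33 = 19.969697
u_res = resolution / (2*sqrt(3))
u_res = 19.969697 / 3.4641016
u_res = 5.7648

5.7648


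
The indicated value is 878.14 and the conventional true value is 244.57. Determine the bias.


Systematic error = measured - true
= 878.14 - 244.57
= 633.5700

633.5700


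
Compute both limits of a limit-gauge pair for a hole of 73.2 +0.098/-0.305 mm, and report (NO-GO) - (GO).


GO = nominal - lower_tol (smallest hole = maximum material condition)
GO = 73.2 - 0.305 = 72.895
NO-GO = nominal + upper_tol (largest hole = least material condition)
NO-GO = 73.2 + 0.098 = 73.298
spread = NO-GO - GO = 73.298 - 72.895 = 0.4030

0.4030


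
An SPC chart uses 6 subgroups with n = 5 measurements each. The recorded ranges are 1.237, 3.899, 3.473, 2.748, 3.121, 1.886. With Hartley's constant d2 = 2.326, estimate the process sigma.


R_bar = (1.237 + 3.899 + 3.473 + 2.748 + 3.121 + 1.886) / 6
R_bar = 16.364 / 6 = 2.7273333
sigma_hat = R_bar / d2 = 2.7273333 / 2.326 = 1.1725

1.1725


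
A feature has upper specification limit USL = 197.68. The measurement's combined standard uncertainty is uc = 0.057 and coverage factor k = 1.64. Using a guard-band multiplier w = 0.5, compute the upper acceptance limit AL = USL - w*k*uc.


U = k * uc = 1.64 * 0.057 = 0.09348
guard band g = w * U = 0.5 * 0.09348 = 0.04674
AL = USL - g = 197.68 - 0.04674
AL = 197.6333

197.6333


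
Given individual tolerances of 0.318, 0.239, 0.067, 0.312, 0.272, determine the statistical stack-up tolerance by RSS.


RSS = sqrt(0.318^2 + 0.239^2 + 0.067^2 + 0.312^2 + 0.272^2)
= sqrt(0.334062)
= 0.5780

0.5780


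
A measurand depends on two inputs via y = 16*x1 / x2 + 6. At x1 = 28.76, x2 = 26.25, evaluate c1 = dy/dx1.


y = 16*x1 / x2 + 6
dy/dx1 = 16/x2
Evaluate at x2 = 26.25: c1 = 16 / 26.25
c1 = 0.6095

0.6095


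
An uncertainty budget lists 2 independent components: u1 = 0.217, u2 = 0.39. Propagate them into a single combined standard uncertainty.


uc = sqrt(0.217^2 + 0.39^2)
uc = sqrt(0.199189)
uc = 0.4463

0.4463


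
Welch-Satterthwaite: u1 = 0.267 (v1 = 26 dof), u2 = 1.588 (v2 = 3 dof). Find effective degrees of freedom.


uc = sqrt(u1^2 + u2^2) = sqrt(0.267^2 + 1.588^2) = 1.6102897
v_eff = uc^4 / (u1^4/v1 + u2^4/v2)
= 1.6102897^4 / (0.267^4/26 + 1.588^4/3)
= 6.7238197 / 2.1199264
v_eff = 3.1717

3.1717


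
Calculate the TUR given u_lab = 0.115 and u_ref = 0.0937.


TUR = u_lab / u_ref
= 0.115 / 0.0937
= 1.2273

1.2273


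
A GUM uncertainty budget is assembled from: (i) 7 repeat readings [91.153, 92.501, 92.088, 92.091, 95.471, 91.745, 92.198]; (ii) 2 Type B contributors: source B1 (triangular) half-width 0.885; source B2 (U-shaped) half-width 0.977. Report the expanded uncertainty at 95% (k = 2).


mean = (91.153 + 92.501 + 92.088 + 92.091 + 95.471 + 91.745 + 92.198) / 7 = 92.46385714
s = sqrt(sum((x - mean)^2)/(n-1)) = 1.392262
u_A = s / sqrt(n) = 1.392262 / sqrt(7) = 0.52622557
u_B1 = 0.885 / sqrt(6) = 0.36129974
u_B2 = 0.977 / sqrt(2) = 0.69084333
uc = sqrt(0.52622557^2 + 0.36129974^2 + 0.69084333^2) = 0.94059309
U = k * uc = 2 * 0.94059309
U = 1.8812

1.8812


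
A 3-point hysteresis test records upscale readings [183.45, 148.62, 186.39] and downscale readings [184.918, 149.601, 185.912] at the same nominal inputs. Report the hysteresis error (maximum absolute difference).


|183.45 - 184.918| = 1.4680
|148.62 - 149.601| = 0.9810
|186.39 - 185.912| = 0.4780
hysteresis = max(diffs) = 1.4680

1.4680


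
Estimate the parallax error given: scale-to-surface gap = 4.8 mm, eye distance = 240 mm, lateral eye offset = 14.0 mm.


error = h * offset / d
= 4.8 * 14.0 / 240
= 0.2800

0.2800


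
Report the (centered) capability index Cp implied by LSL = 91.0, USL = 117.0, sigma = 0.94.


Cp = (USL - LSL) / (6 * sigma)
= (117.0 - 91.0) / (6 * 0.94)
= 26.0000 / 5.6400
= 4.6099

4.6099


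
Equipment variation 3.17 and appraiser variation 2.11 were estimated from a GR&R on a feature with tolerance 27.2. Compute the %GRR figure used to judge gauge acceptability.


GRR = sqrt(EV^2 + AV^2) = sqrt(3.17^2 + 2.11^2) = 3.8080179
%GRR = GRR / tol * 100 = 3.8080179 / 27.2 * 100
%GRR = 14.0001

14.0001


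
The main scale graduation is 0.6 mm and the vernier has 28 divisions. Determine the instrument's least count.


LC = MSD / n_div
= 0.6 / 28
= 0.0214

0.0214


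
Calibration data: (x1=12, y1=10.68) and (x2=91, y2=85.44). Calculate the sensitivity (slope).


slope = (y2 - y1) / (x2 - x1)
= (85.44 - 10.68) / (91 - 12)
= 74.7600 / 79
= 0.9463

0.9463


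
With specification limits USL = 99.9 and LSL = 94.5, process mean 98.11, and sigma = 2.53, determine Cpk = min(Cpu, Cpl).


Cpu = (USL - mean) / (3*sigma) = (99.9 - 98.11) / (3*2.53) = 0.2358
Cpl = (mean - LSL) / (3*sigma) = (98.11 - 94.5) / (3*2.53) = 0.4756
Cpk = min(Cpu, Cpl) = 0.2358

0.2358


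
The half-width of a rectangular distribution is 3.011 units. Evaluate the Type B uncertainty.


u_B = half_width / sqrt(3)
u_B = 3.011 / 1.7320508
u_B = 1.7384

1.7384


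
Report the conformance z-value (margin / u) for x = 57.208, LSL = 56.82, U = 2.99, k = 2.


u = U / k = 2.99 / 2 = 1.495
margin = |LSL - x| = |56.82 - 57.208| = 0.388
z = margin / u = 0.388 / 1.495
z = 0.2595

0.2595


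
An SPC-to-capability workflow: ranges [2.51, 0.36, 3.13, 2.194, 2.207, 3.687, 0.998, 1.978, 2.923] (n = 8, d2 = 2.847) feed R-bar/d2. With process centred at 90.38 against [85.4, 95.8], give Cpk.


R_bar = (2.51 + 0.36 + 3.13 + 2.194 + 2.207 + 3.687 + 0.998 + 1.978 + 2.923) / 9 = 2.2207778
sigma = R_bar / d2 = 2.2207778 / 2.847 = 0.78004138
Cp = (USL - LSL)/(6*sigma) = (95.8 - 85.4)/(6*0.78004138) = 2.2221
Cpu = (95.8 - 90.38)/(3*0.78004138) = 2.3161
Cpl = (90.38 - 85.4)/(3*0.78004138) = 2.1281
Cpk = min(Cpu, Cpl) = 2.1281

2.1281


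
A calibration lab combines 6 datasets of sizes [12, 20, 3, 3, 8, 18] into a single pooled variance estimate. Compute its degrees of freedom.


nu = sum_i (n_i - 1)
nu = ((12 - 1) + (20 - 1) + (3 - 1) + (3 - 1) + (8 - 1) + (18 - 1))
nu = 11 + 19 + 2 + 2 + 7 + 17
nu = 58

58


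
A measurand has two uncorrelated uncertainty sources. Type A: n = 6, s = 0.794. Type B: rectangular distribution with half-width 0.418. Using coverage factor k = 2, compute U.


u_A = s / sqrt(n) = 0.794 / sqrt(6) = 0.32414914
u_B = half_width / sqrt(3) = 0.418 / sqrt(3) = 0.24133241
uc = sqrt(u_A^2 + u_B^2) = sqrt(0.32414914^2 + 0.24133241^2) = 0.40412127
U = k * uc = 2 * 0.40412127
U = 0.8082

0.8082


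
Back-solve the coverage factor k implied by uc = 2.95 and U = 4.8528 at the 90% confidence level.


k = U / uc
k = 4.8528 / 2.95
k = 1.645

1.645


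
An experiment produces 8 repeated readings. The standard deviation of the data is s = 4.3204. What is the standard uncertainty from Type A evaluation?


u_A = s / sqrt(n)
u_A = 4.3204 / sqrt(8)
u_A = 4.3204 / 2.8284271
u_A = 1.5275

1.5275


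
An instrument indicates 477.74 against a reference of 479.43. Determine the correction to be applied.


Correction = standard - reading
= 479.43 - 477.74
= 1.6900

1.6900


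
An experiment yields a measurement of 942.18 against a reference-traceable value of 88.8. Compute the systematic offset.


Systematic error = measured - true
= 942.18 - 88.8
= 853.3800

853.3800


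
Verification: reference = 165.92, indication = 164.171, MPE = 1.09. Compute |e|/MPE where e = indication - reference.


e = indication - reference = 164.171 - 165.92 = -1.7490
|e| = 1.7490
ratio = |e| / MPE = 1.7490 / 1.09
ratio = 1.6046

1.6046


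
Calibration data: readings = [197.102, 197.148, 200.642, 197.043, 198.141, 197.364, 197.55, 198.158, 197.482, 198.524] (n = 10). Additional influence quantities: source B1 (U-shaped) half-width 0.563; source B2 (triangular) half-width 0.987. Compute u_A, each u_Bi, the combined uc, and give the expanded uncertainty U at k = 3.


mean = (197.102 + 197.148 + 200.642 + 197.043 + 198.141 + 197.364 + 197.55 + 198.158 + 197.482 + 198.524) / 10 = 197.9154
s = sqrt(sum((x - mean)^2)/(n-1)) = 1.0827686
u_A = s / sqrt(n) = 1.0827686 / sqrt(10) = 0.3424015
u_B1 = 0.563 / sqrt(2) = 0.39810112
u_B2 = 0.987 / sqrt(6) = 0.40294106
uc = sqrt(0.3424015^2 + 0.39810112^2 + 0.40294106^2) = 0.66187974
U = k * uc = 3 * 0.66187974
U = 1.9856

1.9856


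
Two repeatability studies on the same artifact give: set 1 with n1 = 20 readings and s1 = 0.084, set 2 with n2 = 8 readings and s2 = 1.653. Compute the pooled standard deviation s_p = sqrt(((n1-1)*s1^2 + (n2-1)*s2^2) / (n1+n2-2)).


s_p = sqrt(((n1-1)*s1^2 + (n2-1)*s2^2) / (n1+n2-2))
numerator = (20-1)*0.084^2 + (8-1)*1.653^2 = 0.134064 + 19.126863 = 19.260927
denominator = 20 + 8 - 2 = 26
s_p^2 = 19.260927 / 26 = 0.74080488
s_p = sqrt(0.74080488) = 0.8607

0.8607


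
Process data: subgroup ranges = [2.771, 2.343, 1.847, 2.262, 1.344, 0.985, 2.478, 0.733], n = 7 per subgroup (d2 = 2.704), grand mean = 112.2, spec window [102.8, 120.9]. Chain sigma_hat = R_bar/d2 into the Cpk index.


R_bar = (2.771 + 2.343 + 1.847 + 2.262 + 1.344 + 0.985 + 2.478 + 0.733) / 8 = 1.845375
sigma = R_bar / d2 = 1.845375 / 2.704 = 0.68246117
Cp = (USL - LSL)/(6*sigma) = (120.9 - 102.8)/(6*0.68246117) = 4.4203
Cpu = (120.9 - 112.2)/(3*0.68246117) = 4.2493
Cpl = (112.2 - 102.8)/(3*0.68246117) = 4.5912
Cpk = min(Cpu, Cpl) = 4.2493

4.2493


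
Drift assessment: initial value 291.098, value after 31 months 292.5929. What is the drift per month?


rate = (v2 - v1) / months
= (292.5929 - 291.098) / 31
= 1.4949 / 31
= 0.0482

0.0482


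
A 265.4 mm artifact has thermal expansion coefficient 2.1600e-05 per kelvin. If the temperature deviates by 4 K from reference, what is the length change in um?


dL = L * alpha * dT
= 265.4 * 2.1600e-05 * 4
= 0.0229306 mm
dL_um = 0.0229306 * 1000 = 22.9306 um

22.9306


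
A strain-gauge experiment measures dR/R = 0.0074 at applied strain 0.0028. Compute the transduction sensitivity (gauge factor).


GF = (dR/R) / epsilon
= 0.0074 / 0.0028
= 2.6429

2.6429
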